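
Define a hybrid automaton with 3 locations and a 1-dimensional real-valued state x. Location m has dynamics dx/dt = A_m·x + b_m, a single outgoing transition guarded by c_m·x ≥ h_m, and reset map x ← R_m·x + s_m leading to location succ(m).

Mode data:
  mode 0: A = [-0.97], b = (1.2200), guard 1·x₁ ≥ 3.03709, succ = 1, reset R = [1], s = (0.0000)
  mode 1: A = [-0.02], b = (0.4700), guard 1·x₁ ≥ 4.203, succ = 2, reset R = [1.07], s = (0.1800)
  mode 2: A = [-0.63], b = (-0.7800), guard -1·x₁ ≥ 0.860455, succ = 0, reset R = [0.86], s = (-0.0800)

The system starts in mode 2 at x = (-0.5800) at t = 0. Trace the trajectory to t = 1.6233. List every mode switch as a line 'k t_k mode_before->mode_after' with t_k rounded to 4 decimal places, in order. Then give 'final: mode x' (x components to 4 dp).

1 0.8816 2->0
final: 0 0.2458

Mode 2: guard c·x = 0.8605 hit at Δt = 0.8816 (t = 0.8816), x⁻ = (-0.8605) → reset → x⁺ = (-0.8200), jump to mode 0
Mode 0: flow for 0.7417 to horizon, guard not reached → x = (0.2458)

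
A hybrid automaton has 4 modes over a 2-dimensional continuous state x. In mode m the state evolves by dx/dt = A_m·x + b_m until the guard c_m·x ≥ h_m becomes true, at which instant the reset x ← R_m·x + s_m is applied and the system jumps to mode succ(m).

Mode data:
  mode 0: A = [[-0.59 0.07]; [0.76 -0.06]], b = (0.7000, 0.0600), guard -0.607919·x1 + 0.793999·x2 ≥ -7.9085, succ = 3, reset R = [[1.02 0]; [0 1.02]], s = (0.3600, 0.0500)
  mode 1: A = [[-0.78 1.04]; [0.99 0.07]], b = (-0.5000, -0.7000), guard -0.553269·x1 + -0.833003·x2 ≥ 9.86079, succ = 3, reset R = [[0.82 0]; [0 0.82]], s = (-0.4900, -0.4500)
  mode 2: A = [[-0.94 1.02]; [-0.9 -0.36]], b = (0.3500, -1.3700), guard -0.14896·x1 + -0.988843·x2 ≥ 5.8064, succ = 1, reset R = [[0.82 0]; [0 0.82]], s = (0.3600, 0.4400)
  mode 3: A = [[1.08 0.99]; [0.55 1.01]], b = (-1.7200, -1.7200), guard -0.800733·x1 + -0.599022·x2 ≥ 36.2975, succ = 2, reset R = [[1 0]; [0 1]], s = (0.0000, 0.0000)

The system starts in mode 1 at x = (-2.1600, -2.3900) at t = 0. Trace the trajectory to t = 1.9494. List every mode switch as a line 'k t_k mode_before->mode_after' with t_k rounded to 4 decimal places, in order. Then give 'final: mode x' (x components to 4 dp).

Mode 1: guard c·x = 9.8608 hit at Δt = 1.2514 (t = 1.2514), x⁻ = (-5.6240, -8.1023) → reset → x⁺ = (-5.1017, -7.0939), jump to mode 3
Mode 3: flow for 0.6980 to horizon, guard not reached → x = (-25.4982, -22.8060)

1 1.2514 1->3
final: 3 -25.4982 -22.8060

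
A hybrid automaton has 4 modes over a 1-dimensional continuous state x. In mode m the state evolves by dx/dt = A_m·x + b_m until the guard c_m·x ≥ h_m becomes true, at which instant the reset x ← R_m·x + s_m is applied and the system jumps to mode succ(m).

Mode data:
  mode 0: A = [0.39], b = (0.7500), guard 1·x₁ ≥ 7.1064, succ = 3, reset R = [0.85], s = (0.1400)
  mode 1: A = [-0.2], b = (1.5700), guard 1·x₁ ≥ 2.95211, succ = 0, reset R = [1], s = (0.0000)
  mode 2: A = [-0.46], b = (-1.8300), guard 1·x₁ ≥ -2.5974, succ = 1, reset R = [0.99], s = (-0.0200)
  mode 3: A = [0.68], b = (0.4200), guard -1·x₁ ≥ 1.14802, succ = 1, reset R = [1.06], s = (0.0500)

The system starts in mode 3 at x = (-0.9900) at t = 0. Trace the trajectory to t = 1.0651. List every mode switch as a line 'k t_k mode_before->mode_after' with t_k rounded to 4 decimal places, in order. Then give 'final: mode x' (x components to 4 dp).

1 0.5202 3->1
final: 1 -0.2359

Mode 3: guard c·x = 1.1480 hit at Δt = 0.5202 (t = 0.5202), x⁻ = (-1.1480) → reset → x⁺ = (-1.1669), jump to mode 1
Mode 1: flow for 0.5449 to horizon, guard not reached → x = (-0.2359)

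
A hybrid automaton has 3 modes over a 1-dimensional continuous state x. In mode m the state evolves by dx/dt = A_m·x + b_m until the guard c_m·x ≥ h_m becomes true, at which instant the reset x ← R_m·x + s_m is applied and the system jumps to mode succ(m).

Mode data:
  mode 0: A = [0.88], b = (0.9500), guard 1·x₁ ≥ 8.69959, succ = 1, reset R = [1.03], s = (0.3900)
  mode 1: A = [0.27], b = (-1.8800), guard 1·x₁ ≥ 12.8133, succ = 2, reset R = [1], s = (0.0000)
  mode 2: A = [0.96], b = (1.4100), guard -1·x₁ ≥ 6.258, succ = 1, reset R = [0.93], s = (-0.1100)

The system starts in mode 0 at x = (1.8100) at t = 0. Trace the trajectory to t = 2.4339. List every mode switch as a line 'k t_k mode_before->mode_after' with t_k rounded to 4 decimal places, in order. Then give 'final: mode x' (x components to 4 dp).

Mode 0: guard c·x = 8.6996 hit at Δt = 1.3854 (t = 1.3854), x⁻ = (8.6996) → reset → x⁺ = (9.3506), jump to mode 1
Mode 1: flow for 1.0485 to horizon, guard not reached → x = (10.1319)

1 1.3854 0->1
final: 1 10.1319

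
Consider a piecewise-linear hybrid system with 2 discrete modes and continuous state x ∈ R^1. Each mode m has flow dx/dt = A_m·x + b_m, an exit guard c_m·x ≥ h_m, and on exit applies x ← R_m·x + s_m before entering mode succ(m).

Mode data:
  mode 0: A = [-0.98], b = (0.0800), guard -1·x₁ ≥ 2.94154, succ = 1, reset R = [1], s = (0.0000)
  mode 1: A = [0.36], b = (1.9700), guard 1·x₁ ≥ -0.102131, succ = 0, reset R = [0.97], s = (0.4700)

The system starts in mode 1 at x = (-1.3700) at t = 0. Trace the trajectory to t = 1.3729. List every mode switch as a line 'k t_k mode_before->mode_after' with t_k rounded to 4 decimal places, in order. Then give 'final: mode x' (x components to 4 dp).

1 0.7481 1->0
final: 0 0.2385

Mode 1: guard c·x = -0.1021 hit at Δt = 0.7481 (t = 0.7481), x⁻ = (-0.1021) → reset → x⁺ = (0.3709), jump to mode 0
Mode 0: flow for 0.6248 to horizon, guard not reached → x = (0.2385)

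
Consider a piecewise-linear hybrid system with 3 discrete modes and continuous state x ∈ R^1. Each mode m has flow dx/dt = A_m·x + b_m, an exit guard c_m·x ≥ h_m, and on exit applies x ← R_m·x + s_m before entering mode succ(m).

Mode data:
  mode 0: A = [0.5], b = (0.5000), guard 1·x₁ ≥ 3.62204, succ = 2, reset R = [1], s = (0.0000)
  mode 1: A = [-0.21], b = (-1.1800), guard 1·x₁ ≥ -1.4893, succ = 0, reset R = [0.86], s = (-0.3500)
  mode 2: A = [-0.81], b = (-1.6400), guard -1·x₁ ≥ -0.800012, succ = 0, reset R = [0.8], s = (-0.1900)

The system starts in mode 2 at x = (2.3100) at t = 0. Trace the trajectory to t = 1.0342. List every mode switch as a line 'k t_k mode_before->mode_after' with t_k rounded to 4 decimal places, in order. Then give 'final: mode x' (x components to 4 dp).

1 0.5287 2->0
final: 0 0.8670

Mode 2: guard c·x = -0.8000 hit at Δt = 0.5287 (t = 0.5287), x⁻ = (0.8000) → reset → x⁺ = (0.4500), jump to mode 0
Mode 0: flow for 0.5055 to horizon, guard not reached → x = (0.8670)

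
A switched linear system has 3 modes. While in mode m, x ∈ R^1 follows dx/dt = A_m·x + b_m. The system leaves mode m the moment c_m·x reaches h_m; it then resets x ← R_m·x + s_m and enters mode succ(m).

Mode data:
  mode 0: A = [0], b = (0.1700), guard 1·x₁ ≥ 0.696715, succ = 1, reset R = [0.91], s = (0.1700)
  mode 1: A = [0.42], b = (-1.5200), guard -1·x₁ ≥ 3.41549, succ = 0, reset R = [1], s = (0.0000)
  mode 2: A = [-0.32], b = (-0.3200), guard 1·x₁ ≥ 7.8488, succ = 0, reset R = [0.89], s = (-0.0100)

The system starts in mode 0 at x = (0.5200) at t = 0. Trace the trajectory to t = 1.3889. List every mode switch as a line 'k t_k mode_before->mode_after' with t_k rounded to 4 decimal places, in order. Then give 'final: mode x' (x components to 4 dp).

Mode 0: guard c·x = 0.6967 hit at Δt = 1.0395 (t = 1.0395), x⁻ = (0.6967) → reset → x⁺ = (0.8040), jump to mode 1
Mode 1: flow for 0.3494 to horizon, guard not reached → x = (0.3591)

1 1.0395 0->1
final: 1 0.3591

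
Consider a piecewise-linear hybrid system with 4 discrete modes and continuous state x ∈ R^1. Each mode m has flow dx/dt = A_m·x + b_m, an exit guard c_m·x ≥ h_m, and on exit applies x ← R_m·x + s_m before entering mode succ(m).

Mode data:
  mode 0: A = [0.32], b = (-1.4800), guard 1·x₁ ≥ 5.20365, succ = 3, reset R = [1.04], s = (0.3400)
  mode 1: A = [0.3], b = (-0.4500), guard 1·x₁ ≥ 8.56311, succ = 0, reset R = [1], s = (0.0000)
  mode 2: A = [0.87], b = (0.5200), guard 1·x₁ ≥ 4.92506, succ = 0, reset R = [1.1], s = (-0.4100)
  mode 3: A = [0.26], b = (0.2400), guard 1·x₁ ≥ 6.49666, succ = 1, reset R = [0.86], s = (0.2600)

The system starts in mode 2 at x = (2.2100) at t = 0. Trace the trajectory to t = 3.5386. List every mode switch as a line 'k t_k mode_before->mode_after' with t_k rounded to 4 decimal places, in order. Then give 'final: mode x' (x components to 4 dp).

Mode 2: guard c·x = 4.9251 hit at Δt = 0.7776 (t = 0.7776), x⁻ = (4.9251) → reset → x⁺ = (5.0076), jump to mode 0
Mode 0: guard c·x = 5.2036 hit at Δt = 1.2931 (t = 2.0707), x⁻ = (5.2036) → reset → x⁺ = (5.7518), jump to mode 3
Mode 3: guard c·x = 6.4967 hit at Δt = 0.4069 (t = 2.4776), x⁻ = (6.4967) → reset → x⁺ = (5.8471), jump to mode 1
Mode 1: flow for 1.0610 to horizon, guard not reached → x = (7.4764)

1 0.7776 2->0
2 2.0707 0->3
3 2.4776 3->1
final: 1 7.4764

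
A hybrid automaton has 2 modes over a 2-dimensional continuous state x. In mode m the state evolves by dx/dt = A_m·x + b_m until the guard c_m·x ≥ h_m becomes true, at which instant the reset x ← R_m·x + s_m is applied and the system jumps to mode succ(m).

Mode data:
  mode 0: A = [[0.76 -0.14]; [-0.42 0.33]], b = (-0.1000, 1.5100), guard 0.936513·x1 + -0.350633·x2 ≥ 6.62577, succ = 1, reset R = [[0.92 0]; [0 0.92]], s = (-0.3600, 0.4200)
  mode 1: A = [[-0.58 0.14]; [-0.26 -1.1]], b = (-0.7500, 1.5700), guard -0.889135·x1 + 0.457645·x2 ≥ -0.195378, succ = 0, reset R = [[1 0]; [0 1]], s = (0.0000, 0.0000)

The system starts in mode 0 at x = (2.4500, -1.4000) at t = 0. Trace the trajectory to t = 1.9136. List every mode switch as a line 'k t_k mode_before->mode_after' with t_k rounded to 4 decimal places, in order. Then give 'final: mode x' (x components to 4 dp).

1 1.1767 0->1
final: 1 2.9693 -0.4616

Mode 0: guard c·x = 6.6258 hit at Δt = 1.1767 (t = 1.1767), x⁻ = (6.2263, -2.2666) → reset → x⁺ = (5.3682, -1.6653), jump to mode 1
Mode 1: flow for 0.7369 to horizon, guard not reached → x = (2.9693, -0.4616)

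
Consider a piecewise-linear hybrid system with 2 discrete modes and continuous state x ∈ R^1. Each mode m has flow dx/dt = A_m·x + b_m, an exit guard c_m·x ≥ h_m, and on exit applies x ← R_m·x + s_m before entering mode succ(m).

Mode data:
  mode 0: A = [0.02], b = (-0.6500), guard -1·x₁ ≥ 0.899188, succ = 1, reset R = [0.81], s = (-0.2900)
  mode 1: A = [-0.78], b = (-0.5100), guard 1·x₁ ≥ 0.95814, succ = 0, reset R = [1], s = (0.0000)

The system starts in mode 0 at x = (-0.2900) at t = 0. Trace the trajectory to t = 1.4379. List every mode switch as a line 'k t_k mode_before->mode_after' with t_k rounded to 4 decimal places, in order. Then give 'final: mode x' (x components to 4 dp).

Mode 0: guard c·x = 0.8992 hit at Δt = 0.9204 (t = 0.9204), x⁻ = (-0.8992) → reset → x⁺ = (-1.0183), jump to mode 1
Mode 1: flow for 0.5175 to horizon, guard not reached → x = (-0.8973)

1 0.9204 0->1
final: 1 -0.8973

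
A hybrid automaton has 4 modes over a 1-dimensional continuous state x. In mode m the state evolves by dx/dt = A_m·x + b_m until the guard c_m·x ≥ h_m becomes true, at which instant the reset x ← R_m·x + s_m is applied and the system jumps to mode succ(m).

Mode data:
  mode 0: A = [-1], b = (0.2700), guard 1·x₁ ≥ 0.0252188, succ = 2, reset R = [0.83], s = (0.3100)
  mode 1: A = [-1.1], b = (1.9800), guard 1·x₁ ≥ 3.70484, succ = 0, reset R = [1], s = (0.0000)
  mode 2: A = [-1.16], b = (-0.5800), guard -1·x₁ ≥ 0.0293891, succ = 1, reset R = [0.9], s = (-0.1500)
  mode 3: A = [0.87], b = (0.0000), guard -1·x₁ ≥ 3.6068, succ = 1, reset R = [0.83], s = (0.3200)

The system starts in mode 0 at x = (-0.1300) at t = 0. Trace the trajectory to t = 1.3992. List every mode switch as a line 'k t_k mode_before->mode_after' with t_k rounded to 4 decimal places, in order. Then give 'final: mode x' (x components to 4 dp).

Mode 0: guard c·x = 0.0252 hit at Δt = 0.4911 (t = 0.4911), x⁻ = (0.0252) → reset → x⁺ = (0.3309), jump to mode 2
Mode 2: guard c·x = 0.0294 hit at Δt = 0.4901 (t = 0.9812), x⁻ = (-0.0294) → reset → x⁺ = (-0.1765), jump to mode 1
Mode 1: flow for 0.4180 to horizon, guard not reached → x = (0.5521)

1 0.4911 0->2
2 0.9812 2->1
final: 1 0.5521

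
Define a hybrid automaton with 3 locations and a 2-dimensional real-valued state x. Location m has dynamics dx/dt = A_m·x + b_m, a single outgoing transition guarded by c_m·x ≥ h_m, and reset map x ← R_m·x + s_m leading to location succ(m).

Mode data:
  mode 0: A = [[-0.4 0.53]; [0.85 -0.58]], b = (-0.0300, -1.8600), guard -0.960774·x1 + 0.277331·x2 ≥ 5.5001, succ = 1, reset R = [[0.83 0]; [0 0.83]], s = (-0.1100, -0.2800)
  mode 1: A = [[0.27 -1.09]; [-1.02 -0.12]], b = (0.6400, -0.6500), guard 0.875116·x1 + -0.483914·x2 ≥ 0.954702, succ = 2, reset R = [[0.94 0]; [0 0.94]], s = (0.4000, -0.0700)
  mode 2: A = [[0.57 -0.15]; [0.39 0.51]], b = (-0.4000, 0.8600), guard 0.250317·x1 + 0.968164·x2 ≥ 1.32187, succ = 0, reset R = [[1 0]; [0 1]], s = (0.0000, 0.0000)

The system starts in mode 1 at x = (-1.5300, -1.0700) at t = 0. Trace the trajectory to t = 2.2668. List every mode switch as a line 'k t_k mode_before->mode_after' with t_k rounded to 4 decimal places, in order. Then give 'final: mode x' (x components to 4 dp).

Mode 1: guard c·x = 0.9547 hit at Δt = 1.5071 (t = 1.5071), x⁻ = (0.5188, -1.0347) → reset → x⁺ = (0.8877, -1.0426), jump to mode 2
Mode 2: flow for 0.7597 to horizon, guard not reached → x = (1.0971, -0.3818)

1 1.5071 1->2
final: 2 1.0971 -0.3818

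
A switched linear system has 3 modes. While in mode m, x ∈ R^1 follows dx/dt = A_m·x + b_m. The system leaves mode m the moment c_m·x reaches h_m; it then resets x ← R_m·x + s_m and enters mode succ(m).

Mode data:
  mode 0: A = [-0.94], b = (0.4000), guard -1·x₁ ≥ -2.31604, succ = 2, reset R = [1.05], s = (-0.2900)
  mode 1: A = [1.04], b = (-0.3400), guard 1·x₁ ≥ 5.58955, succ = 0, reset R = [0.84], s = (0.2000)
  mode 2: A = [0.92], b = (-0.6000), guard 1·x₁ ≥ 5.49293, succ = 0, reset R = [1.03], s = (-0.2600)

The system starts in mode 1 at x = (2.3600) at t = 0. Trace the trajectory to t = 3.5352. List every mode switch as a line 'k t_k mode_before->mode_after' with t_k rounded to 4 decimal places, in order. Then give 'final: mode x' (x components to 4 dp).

1 0.9145 1->0
2 1.8299 0->2
3 3.1109 2->0
final: 0 3.7623

Mode 1: guard c·x = 5.5896 hit at Δt = 0.9145 (t = 0.9145), x⁻ = (5.5896) → reset → x⁺ = (4.8952), jump to mode 0
Mode 0: guard c·x = -2.3160 hit at Δt = 0.9154 (t = 1.8299), x⁻ = (2.3160) → reset → x⁺ = (2.1418), jump to mode 2
Mode 2: guard c·x = 5.4929 hit at Δt = 1.2810 (t = 3.1109), x⁻ = (5.4929) → reset → x⁺ = (5.3977), jump to mode 0
Mode 0: flow for 0.4243 to horizon, guard not reached → x = (3.7623)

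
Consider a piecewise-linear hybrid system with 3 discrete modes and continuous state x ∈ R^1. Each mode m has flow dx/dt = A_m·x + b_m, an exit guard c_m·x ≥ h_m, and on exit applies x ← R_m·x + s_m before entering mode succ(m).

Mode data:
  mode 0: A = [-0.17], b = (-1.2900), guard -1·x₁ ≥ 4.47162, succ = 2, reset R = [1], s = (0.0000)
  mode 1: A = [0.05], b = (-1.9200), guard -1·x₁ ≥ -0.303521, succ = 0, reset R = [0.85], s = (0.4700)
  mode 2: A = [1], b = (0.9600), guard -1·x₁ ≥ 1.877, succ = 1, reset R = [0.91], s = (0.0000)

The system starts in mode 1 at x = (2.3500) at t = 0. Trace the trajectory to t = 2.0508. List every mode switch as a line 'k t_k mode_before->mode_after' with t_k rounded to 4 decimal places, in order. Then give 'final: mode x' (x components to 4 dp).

Mode 1: guard c·x = -0.3035 hit at Δt = 1.1043 (t = 1.1043), x⁻ = (0.3035) → reset → x⁺ = (0.7280), jump to mode 0
Mode 0: flow for 0.9465 to horizon, guard not reached → x = (-0.5080)

1 1.1043 1->0
final: 0 -0.5080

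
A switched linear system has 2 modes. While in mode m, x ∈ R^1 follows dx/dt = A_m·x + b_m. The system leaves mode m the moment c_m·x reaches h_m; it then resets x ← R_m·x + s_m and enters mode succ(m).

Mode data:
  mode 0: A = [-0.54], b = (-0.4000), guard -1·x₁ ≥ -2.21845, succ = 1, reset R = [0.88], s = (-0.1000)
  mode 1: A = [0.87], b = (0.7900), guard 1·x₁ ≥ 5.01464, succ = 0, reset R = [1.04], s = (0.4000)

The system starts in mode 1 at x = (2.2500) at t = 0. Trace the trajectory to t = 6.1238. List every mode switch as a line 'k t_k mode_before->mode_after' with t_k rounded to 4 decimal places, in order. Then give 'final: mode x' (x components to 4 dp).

Mode 1: guard c·x = 5.0146 hit at Δt = 0.7228 (t = 0.7228), x⁻ = (5.0146) → reset → x⁺ = (5.6152), jump to mode 0
Mode 0: guard c·x = -2.2184 hit at Δt = 1.4157 (t = 2.1385), x⁻ = (2.2184) → reset → x⁺ = (1.8522), jump to mode 1
Mode 1: guard c·x = 5.0146 hit at Δt = 0.8775 (t = 3.0160), x⁻ = (5.0146) → reset → x⁺ = (5.6152), jump to mode 0
Mode 0: guard c·x = -2.2184 hit at Δt = 1.4157 (t = 4.4317), x⁻ = (2.2185) → reset → x⁺ = (1.8522), jump to mode 1
Mode 1: guard c·x = 5.0146 hit at Δt = 0.8775 (t = 5.3093), x⁻ = (5.0146) → reset → x⁺ = (5.6152), jump to mode 0
Mode 0: flow for 0.8145 to horizon, guard not reached → x = (3.3534)

1 0.7228 1->0
2 2.1385 0->1
3 3.0160 1->0
4 4.4317 0->1
5 5.3093 1->0
final: 0 3.3534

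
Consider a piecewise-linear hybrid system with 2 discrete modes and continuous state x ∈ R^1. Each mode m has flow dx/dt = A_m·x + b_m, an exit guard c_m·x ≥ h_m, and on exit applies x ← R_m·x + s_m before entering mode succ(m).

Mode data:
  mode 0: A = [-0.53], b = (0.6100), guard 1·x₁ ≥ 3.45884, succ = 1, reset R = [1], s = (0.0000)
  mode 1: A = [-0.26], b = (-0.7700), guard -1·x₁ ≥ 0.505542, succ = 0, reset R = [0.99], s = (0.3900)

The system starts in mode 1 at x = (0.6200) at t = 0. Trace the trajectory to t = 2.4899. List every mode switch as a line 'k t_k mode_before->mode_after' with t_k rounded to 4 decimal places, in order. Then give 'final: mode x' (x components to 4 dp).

Mode 1: guard c·x = 0.5055 hit at Δt = 1.4510 (t = 1.4510), x⁻ = (-0.5055) → reset → x⁺ = (-0.1105), jump to mode 0
Mode 0: flow for 1.0389 to horizon, guard not reached → x = (0.4236)

1 1.4510 1->0
final: 0 0.4236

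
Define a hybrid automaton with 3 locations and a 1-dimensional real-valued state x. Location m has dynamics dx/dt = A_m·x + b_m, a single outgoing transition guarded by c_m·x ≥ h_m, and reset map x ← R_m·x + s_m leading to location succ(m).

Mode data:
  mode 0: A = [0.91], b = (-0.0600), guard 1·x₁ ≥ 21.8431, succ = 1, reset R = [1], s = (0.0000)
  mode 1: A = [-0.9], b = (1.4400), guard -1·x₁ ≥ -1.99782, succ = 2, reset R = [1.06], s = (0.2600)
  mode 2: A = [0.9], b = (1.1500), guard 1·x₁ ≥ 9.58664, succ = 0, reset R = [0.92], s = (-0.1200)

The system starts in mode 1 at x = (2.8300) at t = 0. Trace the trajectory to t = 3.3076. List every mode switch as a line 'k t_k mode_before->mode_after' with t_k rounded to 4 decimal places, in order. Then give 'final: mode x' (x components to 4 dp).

1 1.2542 1->2
2 2.4645 2->0
final: 0 18.6613

Mode 1: guard c·x = -1.9978 hit at Δt = 1.2542 (t = 1.2542), x⁻ = (1.9978) → reset → x⁺ = (2.3777), jump to mode 2
Mode 2: guard c·x = 9.5866 hit at Δt = 1.2103 (t = 2.4645), x⁻ = (9.5866) → reset → x⁺ = (8.6997), jump to mode 0
Mode 0: flow for 0.8431 to horizon, guard not reached → x = (18.6613)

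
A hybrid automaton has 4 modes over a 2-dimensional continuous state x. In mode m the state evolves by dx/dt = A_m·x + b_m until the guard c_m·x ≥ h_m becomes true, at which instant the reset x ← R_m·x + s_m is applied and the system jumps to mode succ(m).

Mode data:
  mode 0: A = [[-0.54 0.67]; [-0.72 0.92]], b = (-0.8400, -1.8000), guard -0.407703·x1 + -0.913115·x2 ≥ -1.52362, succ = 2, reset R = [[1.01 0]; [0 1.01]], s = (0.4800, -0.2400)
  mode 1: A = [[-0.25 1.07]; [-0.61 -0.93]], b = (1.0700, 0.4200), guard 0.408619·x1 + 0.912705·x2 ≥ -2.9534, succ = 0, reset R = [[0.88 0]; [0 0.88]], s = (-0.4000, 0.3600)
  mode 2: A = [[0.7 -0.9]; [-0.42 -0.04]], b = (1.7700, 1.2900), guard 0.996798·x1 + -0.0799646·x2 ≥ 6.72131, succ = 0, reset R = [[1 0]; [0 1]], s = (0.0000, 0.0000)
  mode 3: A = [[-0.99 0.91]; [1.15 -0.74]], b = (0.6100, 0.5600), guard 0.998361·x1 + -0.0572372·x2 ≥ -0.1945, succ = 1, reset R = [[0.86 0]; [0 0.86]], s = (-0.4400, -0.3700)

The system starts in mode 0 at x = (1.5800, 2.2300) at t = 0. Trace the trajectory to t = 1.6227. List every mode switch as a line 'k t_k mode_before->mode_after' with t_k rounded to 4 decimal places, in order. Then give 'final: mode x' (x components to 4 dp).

1 0.8909 0->2
final: 2 3.6168 1.0344

Mode 0: guard c·x = -1.5236 hit at Δt = 0.8909 (t = 0.8909), x⁻ = (1.1854, 1.1393) → reset → x⁺ = (1.6772, 0.9107), jump to mode 2
Mode 2: flow for 0.7318 to horizon, guard not reached → x = (3.6168, 1.0344)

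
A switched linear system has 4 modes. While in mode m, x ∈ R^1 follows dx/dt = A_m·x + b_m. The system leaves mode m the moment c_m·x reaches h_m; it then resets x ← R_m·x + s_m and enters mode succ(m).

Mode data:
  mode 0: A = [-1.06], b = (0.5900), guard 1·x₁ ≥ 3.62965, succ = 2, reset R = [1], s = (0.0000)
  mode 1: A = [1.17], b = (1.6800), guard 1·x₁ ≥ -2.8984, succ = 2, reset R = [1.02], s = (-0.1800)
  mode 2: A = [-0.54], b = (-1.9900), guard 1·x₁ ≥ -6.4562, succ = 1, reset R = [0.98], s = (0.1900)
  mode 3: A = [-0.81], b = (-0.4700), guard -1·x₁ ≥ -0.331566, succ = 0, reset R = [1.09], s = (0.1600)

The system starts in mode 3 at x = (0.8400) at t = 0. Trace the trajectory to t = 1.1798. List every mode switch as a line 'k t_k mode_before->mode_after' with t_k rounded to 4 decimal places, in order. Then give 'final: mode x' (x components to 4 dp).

Mode 3: guard c·x = -0.3316 hit at Δt = 0.5471 (t = 0.5471), x⁻ = (0.3316) → reset → x⁺ = (0.5214), jump to mode 0
Mode 0: flow for 0.6327 to horizon, guard not reached → x = (0.5386)

1 0.5471 3->0
final: 0 0.5386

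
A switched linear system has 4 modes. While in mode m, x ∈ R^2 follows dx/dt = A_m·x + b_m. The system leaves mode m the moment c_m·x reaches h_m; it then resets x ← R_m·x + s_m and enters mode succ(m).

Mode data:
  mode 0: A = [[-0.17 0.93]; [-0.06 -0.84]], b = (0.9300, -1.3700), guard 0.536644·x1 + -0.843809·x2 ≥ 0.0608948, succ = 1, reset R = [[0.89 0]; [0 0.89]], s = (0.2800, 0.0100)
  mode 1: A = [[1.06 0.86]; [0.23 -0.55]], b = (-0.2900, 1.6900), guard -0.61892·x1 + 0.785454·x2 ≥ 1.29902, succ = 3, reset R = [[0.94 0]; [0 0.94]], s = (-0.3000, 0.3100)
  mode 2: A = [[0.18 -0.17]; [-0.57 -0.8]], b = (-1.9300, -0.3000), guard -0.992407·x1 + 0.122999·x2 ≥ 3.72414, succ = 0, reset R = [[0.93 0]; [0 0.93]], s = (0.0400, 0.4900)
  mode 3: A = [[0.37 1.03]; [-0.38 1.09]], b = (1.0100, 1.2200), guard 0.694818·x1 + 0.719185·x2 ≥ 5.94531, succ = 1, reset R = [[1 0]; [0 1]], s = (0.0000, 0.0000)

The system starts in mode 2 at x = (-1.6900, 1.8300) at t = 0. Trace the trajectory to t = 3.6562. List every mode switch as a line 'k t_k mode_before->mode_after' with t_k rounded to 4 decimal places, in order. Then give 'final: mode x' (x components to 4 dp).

Mode 2: guard c·x = 3.7241 hit at Δt = 0.6890 (t = 0.6890), x⁻ = (-3.5413, 1.7055) → reset → x⁺ = (-3.2534, 2.0761), jump to mode 0
Mode 0: guard c·x = 0.0609 hit at Δt = 1.5042 (t = 2.1932), x⁻ = (-0.6923, -0.5124) → reset → x⁺ = (-0.3361, -0.4461), jump to mode 1
Mode 1: guard c·x = 1.2990 hit at Δt = 0.8805 (t = 3.0737), x⁻ = (-1.1077, 0.7810) → reset → x⁺ = (-1.3412, 1.0442), jump to mode 3
Mode 3: flow for 0.5825 to horizon, guard not reached → x = (0.3286, 3.1883)

1 0.6890 2->0
2 2.1932 0->1
3 3.0737 1->3
final: 3 0.3286 3.1883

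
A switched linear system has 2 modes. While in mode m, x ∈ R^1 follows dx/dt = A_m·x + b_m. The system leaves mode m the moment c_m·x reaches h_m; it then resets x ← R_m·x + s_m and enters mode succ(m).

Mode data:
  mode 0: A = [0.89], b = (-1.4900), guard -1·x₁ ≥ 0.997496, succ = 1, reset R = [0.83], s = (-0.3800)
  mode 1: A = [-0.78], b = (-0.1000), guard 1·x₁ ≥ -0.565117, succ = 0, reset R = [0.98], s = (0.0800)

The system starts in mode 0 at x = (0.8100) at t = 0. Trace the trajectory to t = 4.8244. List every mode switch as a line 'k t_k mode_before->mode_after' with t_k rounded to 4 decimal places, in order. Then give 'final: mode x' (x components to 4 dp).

Mode 0: guard c·x = 0.9975 hit at Δt = 1.2682 (t = 1.2682), x⁻ = (-0.9975) → reset → x⁺ = (-1.2079), jump to mode 1
Mode 1: guard c·x = -0.5651 hit at Δt = 1.1599 (t = 2.4281), x⁻ = (-0.5651) → reset → x⁺ = (-0.4738), jump to mode 0
Mode 0: guard c·x = 0.9975 hit at Δt = 0.2451 (t = 2.6732), x⁻ = (-0.9975) → reset → x⁺ = (-1.2079), jump to mode 1
Mode 1: guard c·x = -0.5651 hit at Δt = 1.1599 (t = 3.8331), x⁻ = (-0.5651) → reset → x⁺ = (-0.4738), jump to mode 0
Mode 0: guard c·x = 0.9975 hit at Δt = 0.2451 (t = 4.0783), x⁻ = (-0.9975) → reset → x⁺ = (-1.2079), jump to mode 1
Mode 1: flow for 0.7461 to horizon, guard not reached → x = (-0.7315)

1 1.2682 0->1
2 2.4281 1->0
3 2.6732 0->1
4 3.8331 1->0
5 4.0783 0->1
final: 1 -0.7315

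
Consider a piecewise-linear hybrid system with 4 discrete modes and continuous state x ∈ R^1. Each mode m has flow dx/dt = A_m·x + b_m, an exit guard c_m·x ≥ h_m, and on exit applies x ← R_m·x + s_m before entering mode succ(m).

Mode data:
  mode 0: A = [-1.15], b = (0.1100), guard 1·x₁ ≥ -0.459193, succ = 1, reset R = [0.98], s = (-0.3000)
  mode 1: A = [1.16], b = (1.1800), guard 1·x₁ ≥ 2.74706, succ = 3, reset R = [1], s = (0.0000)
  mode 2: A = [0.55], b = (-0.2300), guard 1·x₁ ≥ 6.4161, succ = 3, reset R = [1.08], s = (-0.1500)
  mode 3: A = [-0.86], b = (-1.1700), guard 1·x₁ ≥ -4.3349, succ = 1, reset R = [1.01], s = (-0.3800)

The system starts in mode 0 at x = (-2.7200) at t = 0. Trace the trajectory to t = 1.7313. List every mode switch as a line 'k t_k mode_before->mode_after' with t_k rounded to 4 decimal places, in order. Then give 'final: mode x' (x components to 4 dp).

1 1.4124 0->1
final: 1 -0.6304

Mode 0: guard c·x = -0.4592 hit at Δt = 1.4124 (t = 1.4124), x⁻ = (-0.4592) → reset → x⁺ = (-0.7500), jump to mode 1
Mode 1: flow for 0.3189 to horizon, guard not reached → x = (-0.6304)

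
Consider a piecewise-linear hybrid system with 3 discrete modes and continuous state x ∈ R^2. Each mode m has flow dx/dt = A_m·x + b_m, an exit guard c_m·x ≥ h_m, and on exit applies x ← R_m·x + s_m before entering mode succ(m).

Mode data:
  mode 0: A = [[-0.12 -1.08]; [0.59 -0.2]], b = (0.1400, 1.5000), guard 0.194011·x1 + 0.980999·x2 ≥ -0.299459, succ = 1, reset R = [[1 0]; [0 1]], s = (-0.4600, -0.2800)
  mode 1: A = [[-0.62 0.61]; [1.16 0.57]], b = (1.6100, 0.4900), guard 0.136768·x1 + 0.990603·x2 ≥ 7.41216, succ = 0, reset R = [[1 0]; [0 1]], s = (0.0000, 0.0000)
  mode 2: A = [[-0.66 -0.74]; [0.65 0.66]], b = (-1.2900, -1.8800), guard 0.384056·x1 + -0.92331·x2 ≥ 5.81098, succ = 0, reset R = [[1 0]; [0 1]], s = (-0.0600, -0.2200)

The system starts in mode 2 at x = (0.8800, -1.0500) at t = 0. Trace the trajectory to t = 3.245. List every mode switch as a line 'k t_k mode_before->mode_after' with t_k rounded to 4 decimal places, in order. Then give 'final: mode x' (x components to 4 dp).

Mode 2: guard c·x = 5.8110 hit at Δt = 1.3778 (t = 1.3778), x⁻ = (1.4702, -5.6821) → reset → x⁺ = (1.4102, -5.9021), jump to mode 0
Mode 0: guard c·x = -0.2995 hit at Δt = 1.0213 (t = 2.3991), x⁻ = (5.2062, -1.3349) → reset → x⁺ = (4.7462, -1.6149), jump to mode 1
Mode 1: flow for 0.8459 to horizon, guard not reached → x = (4.2332, 3.3131)

1 1.3778 2->0
2 2.3991 0->1
final: 1 4.2332 3.3131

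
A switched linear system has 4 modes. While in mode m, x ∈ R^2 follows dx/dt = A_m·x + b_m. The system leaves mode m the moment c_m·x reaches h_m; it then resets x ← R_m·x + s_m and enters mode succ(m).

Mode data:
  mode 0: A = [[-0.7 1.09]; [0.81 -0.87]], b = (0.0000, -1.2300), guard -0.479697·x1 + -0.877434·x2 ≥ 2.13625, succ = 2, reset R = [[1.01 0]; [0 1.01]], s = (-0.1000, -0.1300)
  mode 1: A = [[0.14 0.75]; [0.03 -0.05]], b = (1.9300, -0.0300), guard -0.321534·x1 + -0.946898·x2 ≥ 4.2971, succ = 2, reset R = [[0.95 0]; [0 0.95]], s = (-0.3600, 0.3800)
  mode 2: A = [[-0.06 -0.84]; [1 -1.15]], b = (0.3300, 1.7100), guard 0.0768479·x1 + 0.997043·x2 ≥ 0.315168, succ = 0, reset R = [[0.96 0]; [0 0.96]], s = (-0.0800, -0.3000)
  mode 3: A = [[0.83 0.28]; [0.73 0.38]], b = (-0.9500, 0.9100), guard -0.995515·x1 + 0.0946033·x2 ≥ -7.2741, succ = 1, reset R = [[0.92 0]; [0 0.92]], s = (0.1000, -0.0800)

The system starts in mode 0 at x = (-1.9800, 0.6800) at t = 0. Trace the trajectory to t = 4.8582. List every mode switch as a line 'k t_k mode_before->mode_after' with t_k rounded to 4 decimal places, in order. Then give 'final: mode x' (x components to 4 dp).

Mode 0: guard c·x = 2.1362 hit at Δt = 1.1972 (t = 1.1972), x⁻ = (-1.5706, -1.5760) → reset → x⁺ = (-1.6863, -1.7217), jump to mode 2
Mode 2: guard c·x = 0.3152 hit at Δt = 1.4313 (t = 2.6285), x⁻ = (-0.4965, 0.3544) → reset → x⁺ = (-0.5567, 0.0402), jump to mode 0
Mode 0: guard c·x = 2.1362 hit at Δt = 1.6604 (t = 4.2889), x⁻ = (-1.3419, -1.7010) → reset → x⁺ = (-1.4554, -1.8480), jump to mode 2
Mode 2: flow for 0.5693 to horizon, guard not reached → x = (-0.6500, -0.6466)

1 1.1972 0->2
2 2.6285 2->0
3 4.2889 0->2
final: 2 -0.6500 -0.6466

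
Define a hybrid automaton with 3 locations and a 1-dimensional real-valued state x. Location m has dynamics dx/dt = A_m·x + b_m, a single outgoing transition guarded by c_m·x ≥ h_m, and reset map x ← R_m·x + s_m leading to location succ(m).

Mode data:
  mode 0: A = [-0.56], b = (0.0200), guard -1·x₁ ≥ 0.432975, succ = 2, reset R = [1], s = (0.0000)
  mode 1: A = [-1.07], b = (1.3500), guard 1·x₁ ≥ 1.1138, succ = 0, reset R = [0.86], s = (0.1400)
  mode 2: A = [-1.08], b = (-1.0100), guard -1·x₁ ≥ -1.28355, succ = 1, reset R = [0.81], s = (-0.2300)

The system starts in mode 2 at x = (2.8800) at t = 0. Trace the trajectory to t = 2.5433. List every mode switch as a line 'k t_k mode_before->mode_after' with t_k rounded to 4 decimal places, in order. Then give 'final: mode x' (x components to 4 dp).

1 0.5019 2->1
2 1.5461 1->0
final: 0 0.6434

Mode 2: guard c·x = -1.2835 hit at Δt = 0.5019 (t = 0.5019), x⁻ = (1.2835) → reset → x⁺ = (0.8097), jump to mode 1
Mode 1: guard c·x = 1.1138 hit at Δt = 1.0442 (t = 1.5461), x⁻ = (1.1138) → reset → x⁺ = (1.0979), jump to mode 0
Mode 0: flow for 0.9972 to horizon, guard not reached → x = (0.6434)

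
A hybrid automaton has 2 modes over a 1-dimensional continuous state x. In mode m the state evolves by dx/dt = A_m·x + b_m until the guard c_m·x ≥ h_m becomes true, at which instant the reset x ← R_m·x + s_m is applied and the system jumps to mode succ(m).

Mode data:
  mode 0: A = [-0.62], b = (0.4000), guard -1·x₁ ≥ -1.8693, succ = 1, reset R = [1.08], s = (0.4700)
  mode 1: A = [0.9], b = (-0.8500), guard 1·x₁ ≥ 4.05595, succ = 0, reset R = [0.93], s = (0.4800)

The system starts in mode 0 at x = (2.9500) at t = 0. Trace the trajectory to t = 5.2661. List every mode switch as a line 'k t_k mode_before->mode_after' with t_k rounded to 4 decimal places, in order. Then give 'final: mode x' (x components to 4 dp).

Mode 0: guard c·x = -1.8693 hit at Δt = 1.0206 (t = 1.0206), x⁻ = (1.8693) → reset → x⁺ = (2.4888), jump to mode 1
Mode 1: guard c·x = 4.0560 hit at Δt = 0.7783 (t = 1.7989), x⁻ = (4.0560) → reset → x⁺ = (4.2520), jump to mode 0
Mode 0: guard c·x = -1.8693 hit at Δt = 1.7429 (t = 3.5418), x⁻ = (1.8693) → reset → x⁺ = (2.4888), jump to mode 1
Mode 1: guard c·x = 4.0560 hit at Δt = 0.7783 (t = 4.3201), x⁻ = (4.0560) → reset → x⁺ = (4.2520), jump to mode 0
Mode 0: flow for 0.9460 to horizon, guard not reached → x = (2.6515)

1 1.0206 0->1
2 1.7989 1->0
3 3.5418 0->1
4 4.3201 1->0
final: 0 2.6515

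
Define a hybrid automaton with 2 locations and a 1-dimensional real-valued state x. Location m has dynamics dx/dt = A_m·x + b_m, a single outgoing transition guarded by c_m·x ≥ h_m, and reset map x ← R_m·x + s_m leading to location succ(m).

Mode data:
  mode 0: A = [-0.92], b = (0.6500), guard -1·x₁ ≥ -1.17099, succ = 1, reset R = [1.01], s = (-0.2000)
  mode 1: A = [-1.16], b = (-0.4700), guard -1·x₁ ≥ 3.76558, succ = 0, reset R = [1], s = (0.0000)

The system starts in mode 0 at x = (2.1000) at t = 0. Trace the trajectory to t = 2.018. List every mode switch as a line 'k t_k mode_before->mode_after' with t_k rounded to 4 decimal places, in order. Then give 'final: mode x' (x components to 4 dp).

1 1.1942 0->1
final: 1 0.1286

Mode 0: guard c·x = -1.1710 hit at Δt = 1.1942 (t = 1.1942), x⁻ = (1.1710) → reset → x⁺ = (0.9827), jump to mode 1
Mode 1: flow for 0.8238 to horizon, guard not reached → x = (0.1286)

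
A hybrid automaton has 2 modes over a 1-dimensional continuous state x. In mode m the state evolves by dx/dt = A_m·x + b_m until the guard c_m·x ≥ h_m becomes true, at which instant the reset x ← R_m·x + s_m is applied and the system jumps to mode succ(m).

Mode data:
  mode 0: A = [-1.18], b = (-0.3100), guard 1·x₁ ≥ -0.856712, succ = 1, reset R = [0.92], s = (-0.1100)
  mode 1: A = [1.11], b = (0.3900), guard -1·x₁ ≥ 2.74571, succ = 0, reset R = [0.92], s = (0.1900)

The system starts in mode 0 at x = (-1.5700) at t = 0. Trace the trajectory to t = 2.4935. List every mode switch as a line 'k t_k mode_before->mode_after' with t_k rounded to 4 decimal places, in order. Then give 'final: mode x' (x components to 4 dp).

1 0.6685 0->1
2 1.9989 1->0
final: 0 -1.4194

Mode 0: guard c·x = -0.8567 hit at Δt = 0.6685 (t = 0.6685), x⁻ = (-0.8567) → reset → x⁺ = (-0.8982), jump to mode 1
Mode 1: guard c·x = 2.7457 hit at Δt = 1.3304 (t = 1.9989), x⁻ = (-2.7457) → reset → x⁺ = (-2.3361), jump to mode 0
Mode 0: flow for 0.4946 to horizon, guard not reached → x = (-1.4194)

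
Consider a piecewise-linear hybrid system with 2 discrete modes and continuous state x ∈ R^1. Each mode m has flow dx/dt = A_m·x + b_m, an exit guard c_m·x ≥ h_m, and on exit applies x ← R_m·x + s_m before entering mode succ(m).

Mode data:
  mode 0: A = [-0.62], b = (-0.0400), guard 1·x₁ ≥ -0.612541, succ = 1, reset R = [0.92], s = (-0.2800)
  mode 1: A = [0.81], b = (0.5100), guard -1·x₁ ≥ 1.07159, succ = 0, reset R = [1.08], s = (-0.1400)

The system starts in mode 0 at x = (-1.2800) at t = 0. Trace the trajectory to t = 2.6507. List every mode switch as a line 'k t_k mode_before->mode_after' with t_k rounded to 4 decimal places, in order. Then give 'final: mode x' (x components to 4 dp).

1 1.2848 0->1
2 2.1807 1->0
final: 0 -0.9857

Mode 0: guard c·x = -0.6125 hit at Δt = 1.2848 (t = 1.2848), x⁻ = (-0.6125) → reset → x⁺ = (-0.8435), jump to mode 1
Mode 1: guard c·x = 1.0716 hit at Δt = 0.8959 (t = 2.1807), x⁻ = (-1.0716) → reset → x⁺ = (-1.2973), jump to mode 0
Mode 0: flow for 0.4700 to horizon, guard not reached → x = (-0.9857)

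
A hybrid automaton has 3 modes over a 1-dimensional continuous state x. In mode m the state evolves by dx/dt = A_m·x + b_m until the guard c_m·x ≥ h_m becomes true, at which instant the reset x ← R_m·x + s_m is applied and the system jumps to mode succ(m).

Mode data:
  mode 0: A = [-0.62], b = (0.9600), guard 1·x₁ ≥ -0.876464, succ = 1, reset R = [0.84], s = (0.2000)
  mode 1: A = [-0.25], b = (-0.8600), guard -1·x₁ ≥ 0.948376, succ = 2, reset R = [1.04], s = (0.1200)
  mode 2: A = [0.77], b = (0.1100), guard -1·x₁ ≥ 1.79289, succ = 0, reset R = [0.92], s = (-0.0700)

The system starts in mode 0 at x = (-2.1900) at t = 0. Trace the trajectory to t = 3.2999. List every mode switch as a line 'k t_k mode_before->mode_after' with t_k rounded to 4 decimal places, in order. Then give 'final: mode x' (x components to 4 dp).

1 0.6982 0->1
2 1.3105 1->2
3 2.3813 2->0
4 2.8625 0->1
final: 1 -0.8370

Mode 0: guard c·x = -0.8765 hit at Δt = 0.6982 (t = 0.6982), x⁻ = (-0.8765) → reset → x⁺ = (-0.5362), jump to mode 1
Mode 1: guard c·x = 0.9484 hit at Δt = 0.6123 (t = 1.3105), x⁻ = (-0.9484) → reset → x⁺ = (-0.8663), jump to mode 2
Mode 2: guard c·x = 1.7929 hit at Δt = 1.0708 (t = 2.3813), x⁻ = (-1.7929) → reset → x⁺ = (-1.7195), jump to mode 0
Mode 0: guard c·x = -0.8765 hit at Δt = 0.4812 (t = 2.8625), x⁻ = (-0.8765) → reset → x⁺ = (-0.5362), jump to mode 1
Mode 1: flow for 0.4374 to horizon, guard not reached → x = (-0.8370)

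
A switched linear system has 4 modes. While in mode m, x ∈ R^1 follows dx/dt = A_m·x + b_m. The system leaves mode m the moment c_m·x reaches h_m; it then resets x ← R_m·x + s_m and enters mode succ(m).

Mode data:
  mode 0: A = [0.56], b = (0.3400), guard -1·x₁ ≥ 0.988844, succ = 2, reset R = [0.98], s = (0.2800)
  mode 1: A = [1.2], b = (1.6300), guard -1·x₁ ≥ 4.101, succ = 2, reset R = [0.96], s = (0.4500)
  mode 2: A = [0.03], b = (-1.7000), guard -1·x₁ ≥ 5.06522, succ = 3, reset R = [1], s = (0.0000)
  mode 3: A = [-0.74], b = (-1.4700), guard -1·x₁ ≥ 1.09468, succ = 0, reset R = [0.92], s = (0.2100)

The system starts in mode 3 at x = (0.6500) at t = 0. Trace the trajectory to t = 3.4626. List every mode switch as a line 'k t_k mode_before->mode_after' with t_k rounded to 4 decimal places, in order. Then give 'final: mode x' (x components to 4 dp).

1 1.4648 3->0
2 2.7109 0->2
final: 2 -1.9972

Mode 3: guard c·x = 1.0947 hit at Δt = 1.4648 (t = 1.4648), x⁻ = (-1.0947) → reset → x⁺ = (-0.7971), jump to mode 0
Mode 0: guard c·x = 0.9888 hit at Δt = 1.2461 (t = 2.7109), x⁻ = (-0.9888) → reset → x⁺ = (-0.6891), jump to mode 2
Mode 2: flow for 0.7517 to horizon, guard not reached → x = (-1.9972)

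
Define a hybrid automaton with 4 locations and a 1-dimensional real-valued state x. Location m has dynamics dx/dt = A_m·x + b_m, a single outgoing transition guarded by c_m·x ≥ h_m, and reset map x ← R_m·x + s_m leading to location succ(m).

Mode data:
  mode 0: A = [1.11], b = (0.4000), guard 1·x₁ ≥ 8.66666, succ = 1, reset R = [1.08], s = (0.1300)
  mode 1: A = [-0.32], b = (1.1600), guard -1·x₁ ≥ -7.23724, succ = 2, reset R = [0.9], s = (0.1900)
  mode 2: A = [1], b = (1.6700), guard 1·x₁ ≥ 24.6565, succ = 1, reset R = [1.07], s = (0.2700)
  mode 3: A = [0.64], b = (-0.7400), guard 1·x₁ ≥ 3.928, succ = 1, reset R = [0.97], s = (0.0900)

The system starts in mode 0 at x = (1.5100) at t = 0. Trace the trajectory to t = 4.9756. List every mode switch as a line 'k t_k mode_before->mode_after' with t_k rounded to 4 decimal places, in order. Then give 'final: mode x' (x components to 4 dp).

Mode 0: guard c·x = 8.6667 hit at Δt = 1.4181 (t = 1.4181), x⁻ = (8.6667) → reset → x⁺ = (9.4900), jump to mode 1
Mode 1: guard c·x = -7.2372 hit at Δt = 1.5146 (t = 2.9327), x⁻ = (7.2372) → reset → x⁺ = (6.7035), jump to mode 2
Mode 2: guard c·x = 24.6565 hit at Δt = 1.1455 (t = 4.0782), x⁻ = (24.6565) → reset → x⁺ = (26.6525), jump to mode 1
Mode 1: flow for 0.8974 to horizon, guard not reached → x = (20.9045)

1 1.4181 0->1
2 2.9327 1->2
3 4.0782 2->1
final: 1 20.9045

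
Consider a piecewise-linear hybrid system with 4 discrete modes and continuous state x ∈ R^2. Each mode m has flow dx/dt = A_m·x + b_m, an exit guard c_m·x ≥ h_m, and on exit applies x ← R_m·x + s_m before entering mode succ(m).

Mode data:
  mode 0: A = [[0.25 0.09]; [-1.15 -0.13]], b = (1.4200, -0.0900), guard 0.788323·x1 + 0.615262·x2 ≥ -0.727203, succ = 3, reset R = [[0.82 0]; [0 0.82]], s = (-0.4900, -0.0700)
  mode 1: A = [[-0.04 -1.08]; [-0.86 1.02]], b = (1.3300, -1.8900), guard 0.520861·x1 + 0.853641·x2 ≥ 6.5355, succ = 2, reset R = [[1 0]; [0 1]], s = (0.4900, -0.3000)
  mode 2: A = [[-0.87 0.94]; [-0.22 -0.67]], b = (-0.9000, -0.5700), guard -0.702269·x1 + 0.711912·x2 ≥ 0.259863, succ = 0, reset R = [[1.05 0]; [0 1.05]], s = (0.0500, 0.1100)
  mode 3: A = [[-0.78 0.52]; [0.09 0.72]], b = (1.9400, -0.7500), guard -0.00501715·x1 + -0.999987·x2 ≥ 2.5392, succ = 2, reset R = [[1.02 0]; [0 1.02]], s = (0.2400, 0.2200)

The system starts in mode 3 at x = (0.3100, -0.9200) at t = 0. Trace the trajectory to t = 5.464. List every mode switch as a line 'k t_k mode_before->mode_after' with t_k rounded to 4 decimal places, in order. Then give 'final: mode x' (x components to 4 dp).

1 0.8631 3->2
2 2.2278 2->0
3 3.0231 0->3
4 4.5931 3->2
final: 2 -1.2019 -1.6442

Mode 3: guard c·x = 2.5392 hit at Δt = 0.8631 (t = 0.8631), x⁻ = (0.8078, -2.5433) → reset → x⁺ = (1.0639, -2.3742), jump to mode 2
Mode 2: guard c·x = 0.2599 hit at Δt = 1.3647 (t = 2.2278), x⁻ = (-1.6760, -1.2882) → reset → x⁺ = (-1.7097, -1.2426), jump to mode 0
Mode 0: guard c·x = -0.7272 hit at Δt = 0.7953 (t = 3.0231), x⁻ = (-0.8834, -0.0501) → reset → x⁺ = (-1.2144, -0.1111), jump to mode 3
Mode 3: guard c·x = 2.5392 hit at Δt = 1.5700 (t = 4.5931), x⁻ = (0.7557, -2.5430) → reset → x⁺ = (1.0109, -2.3739), jump to mode 2
Mode 2: flow for 0.8709 to horizon, guard not reached → x = (-1.2019, -1.6442)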